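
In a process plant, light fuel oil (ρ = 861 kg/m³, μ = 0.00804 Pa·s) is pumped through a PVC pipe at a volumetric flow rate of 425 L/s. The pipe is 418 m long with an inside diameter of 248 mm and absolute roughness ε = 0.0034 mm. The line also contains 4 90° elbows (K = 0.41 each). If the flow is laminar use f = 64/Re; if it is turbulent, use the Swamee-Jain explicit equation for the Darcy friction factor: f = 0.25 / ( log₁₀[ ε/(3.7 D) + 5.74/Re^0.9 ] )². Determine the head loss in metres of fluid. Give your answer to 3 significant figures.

Q = 425 L/s = 425/1000 = 0.425 m³/s.
Cross-sectional area A = πD²/4 = π(0.248)²/4 = 0.04831 m²; mean velocity V = Q/A = 0.425/0.04831 = 8.798 m/s.
Reynolds number Re = ρVD/μ = 861 · 8.798 · 0.248 / 0.00804 = 2.337e+05.
Re > 4000 → turbulent. Relative roughness ε/D = 3.4e-06/0.248 = 1.37e-05. Swamee-Jain: f = 0.25/(log₁₀[1.37e-05/3.7 + 5.74/2.337e+05^0.9])² = 0.25/(log₁₀[3.71e-06 + 8.46e-05])² = 0.25/(-4.054)² = 0.01521.
Total minor-loss coefficient ΣK = 4·0.41 = 1.64.
ΔP = [f·L/D + ΣK]·(ρV²/2) = [0.01521·418/0.248 + 1.64]·(861·8.798²/2) = [25.64 + 1.64]·3.332e+04 = 9.09e+05 Pa.
Head loss h_f = ΔP/(ρg) = 9.09e+05/(861·9.81) = 108 m.

h_f ≈ 108 m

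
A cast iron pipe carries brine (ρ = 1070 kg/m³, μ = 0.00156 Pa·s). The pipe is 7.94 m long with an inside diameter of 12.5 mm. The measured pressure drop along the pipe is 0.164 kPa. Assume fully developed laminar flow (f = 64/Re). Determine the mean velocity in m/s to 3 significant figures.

For laminar flow, f = 64/Re with Re = ρVD/μ, so Darcy-Weisbach reduces to ΔP = 32μLV/D². Solving for V: V = ΔP·D²/(32μL) = 164·(0.0125)²/(32·0.00156·7.94) = 0.06465 m/s.
Check: Re = ρVD/μ = 1070·0.06465·0.0125/0.00156 = 554.3 < 2300, so the laminar assumption holds.

V ≈ 0.0647 m/s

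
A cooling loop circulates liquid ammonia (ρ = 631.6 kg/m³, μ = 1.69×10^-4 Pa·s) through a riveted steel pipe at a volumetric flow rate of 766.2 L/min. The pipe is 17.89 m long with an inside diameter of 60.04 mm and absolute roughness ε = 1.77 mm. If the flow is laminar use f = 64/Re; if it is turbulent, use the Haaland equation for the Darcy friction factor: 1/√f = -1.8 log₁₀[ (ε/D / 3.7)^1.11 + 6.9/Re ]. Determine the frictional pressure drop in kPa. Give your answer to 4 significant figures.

ΔP ≈ 108.9 kPa

Q = 766.2 L/min = 766.2/60000 = 0.01277 m³/s.
Cross-sectional area A = πD²/4 = π(0.06004)²/4 = 0.002831 m²; mean velocity V = Q/A = 0.01277/0.002831 = 4.51 m/s.
Reynolds number Re = ρVD/μ = 631.6 · 4.51 · 0.06004 / 0.000169 = 1.012e+06.
Re > 4000 → turbulent. Relative roughness ε/D = 0.00177/0.06004 = 0.0295. Haaland: 1/√f = -1.8 log₁₀[(0.0295/3.7)^1.11 + 6.9/1.012e+06] = -1.8 log₁₀[0.00468 + 6.82e-06] = 4.192, so f = 0.05691.
Darcy-Weisbach: ΔP = f(L/D)(ρV²/2) = 0.05691·(17.89/0.06004)·(631.6·4.51²/2) = 0.05691·298·6425 = 1.089e+05 Pa.
ΔP = 1.089e+05 Pa = 108.9 kPa.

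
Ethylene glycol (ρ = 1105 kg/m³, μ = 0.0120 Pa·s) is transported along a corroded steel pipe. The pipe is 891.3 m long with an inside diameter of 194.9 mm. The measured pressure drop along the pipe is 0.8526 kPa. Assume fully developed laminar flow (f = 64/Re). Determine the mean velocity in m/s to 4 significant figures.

V ≈ 0.09463 m/s

For laminar flow, f = 64/Re with Re = ρVD/μ, so Darcy-Weisbach reduces to ΔP = 32μLV/D². Solving for V: V = ΔP·D²/(32μL) = 852.6·(0.1949)²/(32·0.012·891.3) = 0.09463 m/s.
Check: Re = ρVD/μ = 1105·0.09463·0.1949/0.012 = 1698 < 2300, so the laminar assumption holds.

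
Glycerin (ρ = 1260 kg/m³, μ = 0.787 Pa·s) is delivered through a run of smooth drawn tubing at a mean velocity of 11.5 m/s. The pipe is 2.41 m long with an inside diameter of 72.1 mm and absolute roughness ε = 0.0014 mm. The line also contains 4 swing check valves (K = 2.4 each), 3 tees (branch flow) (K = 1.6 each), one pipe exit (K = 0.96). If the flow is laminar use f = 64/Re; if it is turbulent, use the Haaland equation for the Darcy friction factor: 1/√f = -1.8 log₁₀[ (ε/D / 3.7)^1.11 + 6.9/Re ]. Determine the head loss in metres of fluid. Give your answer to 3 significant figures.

Reynolds number Re = ρVD/μ = 1260 · 11.5 · 0.0721 / 0.787 = 1327.
Re < 2300 → laminar flow, so f = 64/Re = 64/1327 = 0.04821 (the turbulent correlation is not needed).
Total minor-loss coefficient ΣK = 4·2.4 + 3·1.6 + 1·0.96 = 15.4.
ΔP = [f·L/D + ΣK]·(ρV²/2) = [0.04821·2.41/0.0721 + 15.4]·(1260·11.5²/2) = [1.612 + 15.4]·8.332e+04 = 1.414e+06 Pa.
Head loss h_f = ΔP/(ρg) = 1.414e+06/(1260·9.81) = 114 m.

h_f ≈ 114 m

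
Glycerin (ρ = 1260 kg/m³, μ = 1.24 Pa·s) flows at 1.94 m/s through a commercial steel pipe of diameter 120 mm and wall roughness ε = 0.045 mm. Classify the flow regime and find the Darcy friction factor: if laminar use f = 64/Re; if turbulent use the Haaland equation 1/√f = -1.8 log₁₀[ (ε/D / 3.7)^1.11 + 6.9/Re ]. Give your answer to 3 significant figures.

f ≈ 0.271

Re = ρVD/μ = 1260·1.94·0.12/1.24 = 236.6.
Re < 2300 → laminar, so f = 64/Re = 0.2706 (roughness is irrelevant in laminar flow).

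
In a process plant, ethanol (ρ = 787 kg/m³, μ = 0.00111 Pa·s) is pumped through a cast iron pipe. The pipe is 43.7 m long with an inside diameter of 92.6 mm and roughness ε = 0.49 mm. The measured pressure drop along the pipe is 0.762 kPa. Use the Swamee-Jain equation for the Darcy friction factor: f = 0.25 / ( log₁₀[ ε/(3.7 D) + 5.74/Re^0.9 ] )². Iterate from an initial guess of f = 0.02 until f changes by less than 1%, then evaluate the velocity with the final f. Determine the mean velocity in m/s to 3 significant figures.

V ≈ 0.342 m/s

Rearranging Darcy-Weisbach: V = √(2·ΔP·D/(f·L·ρ)). With ε/D = 0.00049/0.0926 = 0.00529, iterate starting from f = 0.02:
  f = 0.02 → V = √(2·762·0.0926/(0.02·43.7·787)) = 0.453 m/s; Re = ρVD/μ = 2.974e+04; f → 0.03416
  f = 0.03416 → V = 0.3466 m/s; Re = 2.276e+04; f → 0.03496
  f = 0.03496 → V = 0.3426 m/s; Re = 2.249e+04; f → 0.035
Converged (Δf/f < 1%). With the final f = 0.035: V = √(2·762·0.0926/(0.035·43.7·787)) = 0.3424 m/s.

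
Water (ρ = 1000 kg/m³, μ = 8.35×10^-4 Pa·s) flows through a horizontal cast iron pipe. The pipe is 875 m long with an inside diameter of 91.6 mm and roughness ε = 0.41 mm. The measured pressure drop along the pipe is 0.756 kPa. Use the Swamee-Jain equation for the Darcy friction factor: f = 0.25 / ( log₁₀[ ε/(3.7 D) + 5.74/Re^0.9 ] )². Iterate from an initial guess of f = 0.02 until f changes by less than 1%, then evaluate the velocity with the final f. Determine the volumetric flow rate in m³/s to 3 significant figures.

Rearranging Darcy-Weisbach: V = √(2·ΔP·D/(f·L·ρ)). With ε/D = 0.00041/0.0916 = 0.00448, iterate starting from f = 0.02:
  f = 0.02 → V = √(2·756·0.0916/(0.02·875·1000)) = 0.08896 m/s; Re = ρVD/μ = 9759; f → 0.03781
  f = 0.03781 → V = 0.0647 m/s; Re = 7098; f → 0.04005
  f = 0.04005 → V = 0.06287 m/s; Re = 6897; f → 0.04027
Converged (Δf/f < 1%). With the final f = 0.04027: V = √(2·756·0.0916/(0.04027·875·1000)) = 0.06269 m/s.
Q = V·A = 0.06269·(π/4·0.0916²) = 0.0004132 m³/s = 4.13×10^-4 m³/s.

Q ≈ 4.13×10^-4 m³/s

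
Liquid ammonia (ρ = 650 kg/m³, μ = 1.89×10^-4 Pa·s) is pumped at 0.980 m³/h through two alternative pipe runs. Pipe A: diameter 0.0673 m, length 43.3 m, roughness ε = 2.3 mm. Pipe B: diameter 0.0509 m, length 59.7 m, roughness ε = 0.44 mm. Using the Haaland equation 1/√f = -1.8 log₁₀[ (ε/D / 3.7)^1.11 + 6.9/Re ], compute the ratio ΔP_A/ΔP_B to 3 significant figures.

ΔP_A/ΔP_B ≈ 0.289

Pipe A: V = Q/A = 0.0002722/0.003557 = 0.07653 m/s; Re = 1.771e+04; ε/D = 0.0342; Haaland → f = 0.06214; ΔP_A = f(L/D)(ρV²/2) = 76.09 Pa.
Pipe B: V = Q/A = 0.0002722/0.002035 = 0.1338 m/s; Re = 2.342e+04; ε/D = 0.00864; Haaland → f = 0.03866; ΔP_B = f(L/D)(ρV²/2) = 263.7 Pa.
ΔP_A/ΔP_B = 76.09/263.7 = 0.289.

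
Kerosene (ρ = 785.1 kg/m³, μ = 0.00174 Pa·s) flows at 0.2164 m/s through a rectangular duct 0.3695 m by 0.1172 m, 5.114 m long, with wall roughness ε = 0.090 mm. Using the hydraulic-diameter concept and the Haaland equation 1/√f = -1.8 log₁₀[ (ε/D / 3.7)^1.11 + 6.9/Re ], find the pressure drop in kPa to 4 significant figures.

Hydraulic diameter D_h = 4A/P = 4·(0.3695·0.1172)/(2·(0.3695+0.1172)) = 0.1732/0.9734 = 0.178 m.
Re = ρVD_h/μ = 785.1·0.2164·0.178/0.00174 = 1.738e+04.
ε/D_h = 9e-05/0.178 = 0.000506; Haaland gives 1/√f = -1.8 log₁₀[5.14e-05+0.000397] = 6.027, so f = 0.02753.
ΔP = f(L/D_h)(ρV²/2) = 0.02753·5.114/0.178·18.38 = 14.54 Pa.
ΔP = 0.01454 kPa.

ΔP ≈ 0.01454 kPa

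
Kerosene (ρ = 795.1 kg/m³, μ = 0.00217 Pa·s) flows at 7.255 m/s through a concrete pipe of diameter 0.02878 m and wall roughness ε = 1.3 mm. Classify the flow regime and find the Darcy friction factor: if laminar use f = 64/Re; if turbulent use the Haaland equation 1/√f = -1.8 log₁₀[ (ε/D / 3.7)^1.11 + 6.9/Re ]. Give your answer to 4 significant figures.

f ≈ 0.06876

Re = ρVD/μ = 795.1·7.255·0.02878/0.00217 = 7.651e+04.
Re > 4000 → turbulent. ε/D = 0.0013/0.02878 = 0.0452; Haaland: 1/√f = -1.8 log₁₀[0.00752 + 9.02e-05] = 3.814, so f = 0.06876.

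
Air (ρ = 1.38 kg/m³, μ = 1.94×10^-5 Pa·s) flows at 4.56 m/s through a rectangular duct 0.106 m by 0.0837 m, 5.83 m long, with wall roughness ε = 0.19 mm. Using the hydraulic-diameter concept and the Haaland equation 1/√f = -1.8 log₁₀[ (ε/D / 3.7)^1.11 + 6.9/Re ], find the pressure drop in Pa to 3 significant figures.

Hydraulic diameter D_h = 4A/P = 4·(0.106·0.0837)/(2·(0.106+0.0837)) = 0.03549/0.3794 = 0.09354 m.
Re = ρVD_h/μ = 1.38·4.56·0.09354/1.94e-05 = 3.034e+04.
ε/D_h = 0.00019/0.09354 = 0.00203; Haaland gives 1/√f = -1.8 log₁₀[0.00024+0.000227] = 5.994, so f = 0.02783.
ΔP = f(L/D_h)(ρV²/2) = 0.02783·5.83/0.09354·14.35 = 24.89 Pa.

ΔP ≈ 24.9 Pa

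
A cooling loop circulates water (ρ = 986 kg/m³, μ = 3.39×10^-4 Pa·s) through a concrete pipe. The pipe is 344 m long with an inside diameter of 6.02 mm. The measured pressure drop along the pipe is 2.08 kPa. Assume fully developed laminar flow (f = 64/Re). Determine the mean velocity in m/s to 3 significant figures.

V ≈ 0.0202 m/s

For laminar flow, f = 64/Re with Re = ρVD/μ, so Darcy-Weisbach reduces to ΔP = 32μLV/D². Solving for V: V = ΔP·D²/(32μL) = 2080·(0.00602)²/(32·0.000339·344) = 0.0202 m/s.
Check: Re = ρVD/μ = 986·0.0202·0.00602/0.000339 = 353.7 < 2300, so the laminar assumption holds.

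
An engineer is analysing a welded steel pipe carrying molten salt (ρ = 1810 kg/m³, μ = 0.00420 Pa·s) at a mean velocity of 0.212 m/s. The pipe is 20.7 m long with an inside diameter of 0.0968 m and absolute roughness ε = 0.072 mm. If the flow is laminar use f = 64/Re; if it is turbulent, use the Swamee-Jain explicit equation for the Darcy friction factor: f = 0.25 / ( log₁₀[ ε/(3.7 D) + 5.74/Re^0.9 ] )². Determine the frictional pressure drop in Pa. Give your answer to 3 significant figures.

Reynolds number Re = ρVD/μ = 1810 · 0.212 · 0.0968 / 0.0042 = 8844.
Re > 4000 → turbulent. Relative roughness ε/D = 7.2e-05/0.0968 = 0.000744. Swamee-Jain: f = 0.25/(log₁₀[0.000744/3.7 + 5.74/8844^0.9])² = 0.25/(log₁₀[0.000201 + 0.00161])² = 0.25/(-2.742)² = 0.03325.
Darcy-Weisbach: ΔP = f(L/D)(ρV²/2) = 0.03325·(20.7/0.0968)·(1810·0.212²/2) = 0.03325·213.8·40.67 = 289.2 Pa.

ΔP ≈ 289 Pa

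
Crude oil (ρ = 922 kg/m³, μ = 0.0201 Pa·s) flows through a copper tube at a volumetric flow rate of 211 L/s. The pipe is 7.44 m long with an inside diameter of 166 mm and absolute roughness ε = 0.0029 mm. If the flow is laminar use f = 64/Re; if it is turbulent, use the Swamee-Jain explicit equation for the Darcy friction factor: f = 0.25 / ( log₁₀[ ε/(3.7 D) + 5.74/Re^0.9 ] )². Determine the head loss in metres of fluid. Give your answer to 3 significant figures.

h_f ≈ 4.15 m

Q = 211 L/s = 211/1000 = 0.211 m³/s.
Cross-sectional area A = πD²/4 = π(0.166)²/4 = 0.02164 m²; mean velocity V = Q/A = 0.211/0.02164 = 9.749 m/s.
Reynolds number Re = ρVD/μ = 922 · 9.749 · 0.166 / 0.0201 = 7.424e+04.
Re > 4000 → turbulent. Relative roughness ε/D = 2.9e-06/0.166 = 1.75e-05. Swamee-Jain: f = 0.25/(log₁₀[1.75e-05/3.7 + 5.74/7.424e+04^0.9])² = 0.25/(log₁₀[4.72e-06 + 0.000237])² = 0.25/(-3.616)² = 0.01912.
Darcy-Weisbach: ΔP = f(L/D)(ρV²/2) = 0.01912·(7.44/0.166)·(922·9.749²/2) = 0.01912·44.82·4.382e+04 = 3.755e+04 Pa.
Head loss h_f = ΔP/(ρg) = 3.755e+04/(922·9.81) = 4.15 m.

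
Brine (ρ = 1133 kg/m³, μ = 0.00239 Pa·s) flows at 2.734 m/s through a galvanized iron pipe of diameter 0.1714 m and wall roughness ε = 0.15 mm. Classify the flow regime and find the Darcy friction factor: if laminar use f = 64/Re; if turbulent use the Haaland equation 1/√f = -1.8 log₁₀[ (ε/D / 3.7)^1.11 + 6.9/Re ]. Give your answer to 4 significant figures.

Re = ρVD/μ = 1133·2.734·0.1714/0.00239 = 2.221e+05.
Re > 4000 → turbulent. ε/D = 0.00015/0.1714 = 0.000875; Haaland: 1/√f = -1.8 log₁₀[9.44e-05 + 3.11e-05] = 7.023, so f = 0.02028.

f ≈ 0.02028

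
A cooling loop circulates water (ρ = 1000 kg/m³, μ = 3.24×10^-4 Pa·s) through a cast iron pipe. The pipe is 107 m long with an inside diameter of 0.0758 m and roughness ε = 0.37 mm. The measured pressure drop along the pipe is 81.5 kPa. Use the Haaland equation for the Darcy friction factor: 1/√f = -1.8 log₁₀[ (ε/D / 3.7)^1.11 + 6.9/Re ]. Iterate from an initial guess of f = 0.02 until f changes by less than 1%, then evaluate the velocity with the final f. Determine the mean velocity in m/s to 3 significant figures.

V ≈ 1.95 m/s

Rearranging Darcy-Weisbach: V = √(2·ΔP·D/(f·L·ρ)). With ε/D = 0.00037/0.0758 = 0.00488, iterate starting from f = 0.02:
  f = 0.02 → V = √(2·8.15e+04·0.0758/(0.02·107·1000)) = 2.403 m/s; Re = ρVD/μ = 5.621e+05; f → 0.03037
  f = 0.03037 → V = 1.95 m/s; Re = 4.562e+05; f → 0.0304
Converged (Δf/f < 1%). With the final f = 0.0304: V = √(2·8.15e+04·0.0758/(0.0304·107·1000)) = 1.949 m/s.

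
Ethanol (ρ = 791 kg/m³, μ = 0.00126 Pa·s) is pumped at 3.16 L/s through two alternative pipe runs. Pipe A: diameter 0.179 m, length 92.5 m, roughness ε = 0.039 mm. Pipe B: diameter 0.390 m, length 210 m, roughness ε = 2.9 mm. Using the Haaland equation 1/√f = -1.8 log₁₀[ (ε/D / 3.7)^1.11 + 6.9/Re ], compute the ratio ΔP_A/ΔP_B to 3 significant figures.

Pipe A: V = Q/A = 0.00316/0.02516 = 0.1256 m/s; Re = 1.411e+04; ε/D = 0.000218; Haaland → f = 0.02846; ΔP_A = f(L/D)(ρV²/2) = 91.72 Pa.
Pipe B: V = Q/A = 0.00316/0.1195 = 0.02645 m/s; Re = 6476; ε/D = 0.00744; Haaland → f = 0.04291; ΔP_B = f(L/D)(ρV²/2) = 6.395 Pa.
ΔP_A/ΔP_B = 91.72/6.395 = 14.3.

ΔP_A/ΔP_B ≈ 14.3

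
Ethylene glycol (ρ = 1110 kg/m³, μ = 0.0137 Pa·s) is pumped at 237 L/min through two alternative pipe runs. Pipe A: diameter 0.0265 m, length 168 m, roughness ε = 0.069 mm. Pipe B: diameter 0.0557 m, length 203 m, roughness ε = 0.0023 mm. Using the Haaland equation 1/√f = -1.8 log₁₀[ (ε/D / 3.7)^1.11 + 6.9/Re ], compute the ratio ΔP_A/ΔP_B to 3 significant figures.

Pipe A: V = Q/A = 0.00395/0.0005515 = 7.162 m/s; Re = 1.538e+04; ε/D = 0.0026; Haaland → f = 0.03179; ΔP_A = f(L/D)(ρV²/2) = 5.736e+06 Pa.
Pipe B: V = Q/A = 0.00395/0.002437 = 1.621 m/s; Re = 7316; ε/D = 4.13e-05; Haaland → f = 0.03375; ΔP_B = f(L/D)(ρV²/2) = 1.794e+05 Pa.
ΔP_A/ΔP_B = 5.736e+06/1.794e+05 = 32.0.

ΔP_A/ΔP_B ≈ 32.0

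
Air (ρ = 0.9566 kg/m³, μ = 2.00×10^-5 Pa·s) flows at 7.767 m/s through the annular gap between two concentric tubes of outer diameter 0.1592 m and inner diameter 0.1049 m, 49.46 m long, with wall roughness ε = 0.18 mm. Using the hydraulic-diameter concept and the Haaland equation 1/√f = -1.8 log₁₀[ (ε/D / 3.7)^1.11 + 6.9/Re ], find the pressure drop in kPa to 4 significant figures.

ΔP ≈ 0.8325 kPa

Hydraulic diameter D_h = 4A/P = D_o - D_i = 0.1592 - 0.1049 = 0.0543 m.
Re = ρVD_h/μ = 0.9566·7.767·0.0543/2e-05 = 2.017e+04.
ε/D_h = 0.00018/0.0543 = 0.00331; Haaland gives 1/√f = -1.8 log₁₀[0.000414+0.000342] = 5.619, so f = 0.03168.
ΔP = f(L/D_h)(ρV²/2) = 0.03168·49.46/0.0543·28.85 = 832.5 Pa.
ΔP = 0.8325 kPa.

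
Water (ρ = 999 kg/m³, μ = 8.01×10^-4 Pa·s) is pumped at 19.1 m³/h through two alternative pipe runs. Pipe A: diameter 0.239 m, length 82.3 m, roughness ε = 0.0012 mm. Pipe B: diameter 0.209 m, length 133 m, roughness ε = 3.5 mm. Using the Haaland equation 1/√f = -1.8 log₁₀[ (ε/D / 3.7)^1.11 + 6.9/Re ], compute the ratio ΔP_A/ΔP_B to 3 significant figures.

Pipe A: V = Q/A = 0.005306/0.04486 = 0.1183 m/s; Re = 3.525e+04; ε/D = 5.02e-06; Haaland → f = 0.02245; ΔP_A = f(L/D)(ρV²/2) = 54.01 Pa.
Pipe B: V = Q/A = 0.005306/0.03431 = 0.1546 m/s; Re = 4.031e+04; ε/D = 0.0167; Haaland → f = 0.04661; ΔP_B = f(L/D)(ρV²/2) = 354.3 Pa.
ΔP_A/ΔP_B = 54.01/354.3 = 0.152.

ΔP_A/ΔP_B ≈ 0.152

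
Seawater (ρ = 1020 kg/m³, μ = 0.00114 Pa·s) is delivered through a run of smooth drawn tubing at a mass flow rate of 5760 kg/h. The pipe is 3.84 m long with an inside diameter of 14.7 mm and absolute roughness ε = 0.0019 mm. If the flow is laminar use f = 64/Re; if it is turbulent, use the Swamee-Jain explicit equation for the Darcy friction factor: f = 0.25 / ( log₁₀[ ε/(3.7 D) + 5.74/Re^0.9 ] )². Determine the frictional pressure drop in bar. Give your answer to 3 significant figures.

ΔP ≈ 2.05 bar

ṁ = 5760 kg/h = 5760/3600 = 1.6 kg/s.
A = πD²/4 = π(0.0147)²/4 = 0.0001697 m²; mean velocity V = ṁ/(ρA) = 1.6/(1020 · 0.0001697) = 9.243 m/s.
Reynolds number Re = ρVD/μ = 1020 · 9.243 · 0.0147 / 0.00114 = 1.216e+05.
Re > 4000 → turbulent. Relative roughness ε/D = 1.9e-06/0.0147 = 0.000129. Swamee-Jain: f = 0.25/(log₁₀[0.000129/3.7 + 5.74/1.216e+05^0.9])² = 0.25/(log₁₀[3.49e-05 + 0.000152])² = 0.25/(-3.728)² = 0.01799.
Darcy-Weisbach: ΔP = f(L/D)(ρV²/2) = 0.01799·(3.84/0.0147)·(1020·9.243²/2) = 0.01799·261.2·4.357e+04 = 2.048e+05 Pa.
ΔP = 2.048e+05 Pa = 2.05 bar.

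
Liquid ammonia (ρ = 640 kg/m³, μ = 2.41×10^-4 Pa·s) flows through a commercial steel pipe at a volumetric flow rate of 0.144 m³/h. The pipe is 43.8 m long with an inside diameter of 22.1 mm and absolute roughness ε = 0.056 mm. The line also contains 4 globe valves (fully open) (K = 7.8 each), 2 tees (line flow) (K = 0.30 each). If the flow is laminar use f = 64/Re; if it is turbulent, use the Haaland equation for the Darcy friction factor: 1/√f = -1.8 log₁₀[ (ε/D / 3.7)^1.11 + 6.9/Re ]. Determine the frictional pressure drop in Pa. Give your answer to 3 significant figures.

Q = 0.144 m³/h = 0.144/3600 = 4e-05 m³/s.
Cross-sectional area A = πD²/4 = π(0.0221)²/4 = 0.0003836 m²; mean velocity V = Q/A = 4e-05/0.0003836 = 0.1043 m/s.
Reynolds number Re = ρVD/μ = 640 · 0.1043 · 0.0221 / 0.000241 = 6120.
Re > 4000 → turbulent. Relative roughness ε/D = 5.6e-05/0.0221 = 0.00253. Haaland: 1/√f = -1.8 log₁₀[(0.00253/3.7)^1.11 + 6.9/6120] = -1.8 log₁₀[0.000307 + 0.00113] = 5.118, so f = 0.03818.
Total minor-loss coefficient ΣK = 4·7.8 + 2·0.3 = 31.8.
ΔP = [f·L/D + ΣK]·(ρV²/2) = [0.03818·43.8/0.0221 + 31.8]·(640·0.1043²/2) = [75.67 + 31.8]·3.48 = 373.9 Pa.

ΔP ≈ 374 Pa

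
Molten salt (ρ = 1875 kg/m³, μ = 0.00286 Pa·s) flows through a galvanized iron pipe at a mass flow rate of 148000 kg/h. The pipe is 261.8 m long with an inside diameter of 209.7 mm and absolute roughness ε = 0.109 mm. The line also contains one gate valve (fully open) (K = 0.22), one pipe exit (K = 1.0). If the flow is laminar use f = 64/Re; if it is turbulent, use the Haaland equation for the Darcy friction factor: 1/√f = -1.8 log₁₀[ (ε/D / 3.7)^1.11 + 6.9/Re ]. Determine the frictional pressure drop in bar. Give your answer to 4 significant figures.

ΔP ≈ 0.1014 bar

ṁ = 148000 kg/h = 148000/3600 = 41.11 kg/s.
A = πD²/4 = π(0.2097)²/4 = 0.03454 m²; mean velocity V = ṁ/(ρA) = 41.11/(1875 · 0.03454) = 0.6349 m/s.
Reynolds number Re = ρVD/μ = 1875 · 0.6349 · 0.2097 / 0.00286 = 8.728e+04.
Re > 4000 → turbulent. Relative roughness ε/D = 0.000109/0.2097 = 0.00052. Haaland: 1/√f = -1.8 log₁₀[(0.00052/3.7)^1.11 + 6.9/8.728e+04] = -1.8 log₁₀[5.29e-05 + 7.91e-05] = 6.983, so f = 0.02051.
Total minor-loss coefficient ΣK = 1·0.22 + 1·1 = 1.22.
ΔP = [f·L/D + ΣK]·(ρV²/2) = [0.02051·261.8/0.2097 + 1.22]·(1875·0.6349²/2) = [25.6 + 1.22]·377.8 = 1.014e+04 Pa.
ΔP = 1.014e+04 Pa = 0.1014 bar.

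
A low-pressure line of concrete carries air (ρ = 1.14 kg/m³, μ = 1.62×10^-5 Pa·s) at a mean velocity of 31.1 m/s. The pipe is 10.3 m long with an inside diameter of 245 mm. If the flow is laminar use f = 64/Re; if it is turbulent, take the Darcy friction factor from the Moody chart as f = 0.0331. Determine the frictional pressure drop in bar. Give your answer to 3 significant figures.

Reynolds number Re = ρVD/μ = 1.14 · 31.1 · 0.245 / 1.62e-05 = 5.362e+05.
Re > 4000 → turbulent; use the Moody-chart value f = 0.0331.
Darcy-Weisbach: ΔP = f(L/D)(ρV²/2) = 0.0331·(10.3/0.245)·(1.14·31.1²/2) = 0.0331·42.04·551.3 = 767.2 Pa.
ΔP = 767.2 Pa = 0.00767 bar.

ΔP ≈ 0.00767 bar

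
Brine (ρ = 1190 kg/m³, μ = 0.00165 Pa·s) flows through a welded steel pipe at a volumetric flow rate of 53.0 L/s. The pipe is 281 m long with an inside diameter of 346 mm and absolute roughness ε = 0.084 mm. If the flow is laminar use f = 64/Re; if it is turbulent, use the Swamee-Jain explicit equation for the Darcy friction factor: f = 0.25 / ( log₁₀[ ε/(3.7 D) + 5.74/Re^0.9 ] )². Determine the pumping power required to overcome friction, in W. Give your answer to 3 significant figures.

Q = 53.0 L/s = 53.0/1000 = 0.053 m³/s.
Cross-sectional area A = πD²/4 = π(0.346)²/4 = 0.09402 m²; mean velocity V = Q/A = 0.053/0.09402 = 0.5637 m/s.
Reynolds number Re = ρVD/μ = 1190 · 0.5637 · 0.346 / 0.00165 = 1.407e+05.
Re > 4000 → turbulent. Relative roughness ε/D = 8.4e-05/0.346 = 0.000243. Swamee-Jain: f = 0.25/(log₁₀[0.000243/3.7 + 5.74/1.407e+05^0.9])² = 0.25/(log₁₀[6.56e-05 + 0.000134])² = 0.25/(-3.701)² = 0.01825.
Darcy-Weisbach: ΔP = f(L/D)(ρV²/2) = 0.01825·(281/0.346)·(1190·0.5637²/2) = 0.01825·812.1·189.1 = 2803 Pa.
Pumping power P = QΔP = 0.053·2803 = 148.5 W = 149 W.

P ≈ 149 W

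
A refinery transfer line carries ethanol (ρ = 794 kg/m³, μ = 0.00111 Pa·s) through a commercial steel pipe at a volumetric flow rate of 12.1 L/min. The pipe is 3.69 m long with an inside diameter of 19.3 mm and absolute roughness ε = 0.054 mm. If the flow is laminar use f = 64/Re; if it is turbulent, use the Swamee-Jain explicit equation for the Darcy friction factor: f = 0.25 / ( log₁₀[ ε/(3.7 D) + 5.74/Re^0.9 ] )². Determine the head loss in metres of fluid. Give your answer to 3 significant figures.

Q = 12.1 L/min = 12.1/60000 = 0.0002017 m³/s.
Cross-sectional area A = πD²/4 = π(0.0193)²/4 = 0.0002926 m²; mean velocity V = Q/A = 0.0002017/0.0002926 = 0.6893 m/s.
Reynolds number Re = ρVD/μ = 794 · 0.6893 · 0.0193 / 0.00111 = 9517.
Re > 4000 → turbulent. Relative roughness ε/D = 5.4e-05/0.0193 = 0.0028. Swamee-Jain: f = 0.25/(log₁₀[0.0028/3.7 + 5.74/9517^0.9])² = 0.25/(log₁₀[0.000756 + 0.00151])² = 0.25/(-2.645)² = 0.03573.
Darcy-Weisbach: ΔP = f(L/D)(ρV²/2) = 0.03573·(3.69/0.0193)·(794·0.6893²/2) = 0.03573·191.2·188.6 = 1289 Pa.
Head loss h_f = ΔP/(ρg) = 1289/(794·9.81) = 0.165 m.

h_f ≈ 0.165 m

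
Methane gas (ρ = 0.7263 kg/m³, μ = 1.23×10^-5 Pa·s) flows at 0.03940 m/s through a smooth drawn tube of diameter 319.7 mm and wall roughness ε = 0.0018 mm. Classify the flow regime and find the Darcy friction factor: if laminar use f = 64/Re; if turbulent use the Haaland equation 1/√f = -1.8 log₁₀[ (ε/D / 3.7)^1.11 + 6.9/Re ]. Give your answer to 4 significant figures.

f ≈ 0.08605

Re = ρVD/μ = 0.7263·0.0394·0.3197/1.23e-05 = 743.8.
Re < 2300 → laminar, so f = 64/Re = 0.08605 (roughness is irrelevant in laminar flow).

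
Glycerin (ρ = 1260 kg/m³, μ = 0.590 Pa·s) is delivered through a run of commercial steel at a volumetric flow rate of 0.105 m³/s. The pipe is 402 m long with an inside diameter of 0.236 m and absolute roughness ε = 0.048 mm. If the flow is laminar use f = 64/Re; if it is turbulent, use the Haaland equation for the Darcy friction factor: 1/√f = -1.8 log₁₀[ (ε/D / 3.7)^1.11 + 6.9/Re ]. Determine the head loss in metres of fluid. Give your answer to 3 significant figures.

h_f ≈ 26.5 m

Cross-sectional area A = πD²/4 = π(0.236)²/4 = 0.04374 m²; mean velocity V = Q/A = 0.105/0.04374 = 2.4 m/s.
Reynolds number Re = ρVD/μ = 1260 · 2.4 · 0.236 / 0.59 = 1210.
Re < 2300 → laminar flow, so f = 64/Re = 64/1210 = 0.0529 (the turbulent correlation is not needed).
Darcy-Weisbach: ΔP = f(L/D)(ρV²/2) = 0.0529·(402/0.236)·(1260·2.4²/2) = 0.0529·1703·3630 = 3.271e+05 Pa.
Head loss h_f = ΔP/(ρg) = 3.271e+05/(1260·9.81) = 26.5 m.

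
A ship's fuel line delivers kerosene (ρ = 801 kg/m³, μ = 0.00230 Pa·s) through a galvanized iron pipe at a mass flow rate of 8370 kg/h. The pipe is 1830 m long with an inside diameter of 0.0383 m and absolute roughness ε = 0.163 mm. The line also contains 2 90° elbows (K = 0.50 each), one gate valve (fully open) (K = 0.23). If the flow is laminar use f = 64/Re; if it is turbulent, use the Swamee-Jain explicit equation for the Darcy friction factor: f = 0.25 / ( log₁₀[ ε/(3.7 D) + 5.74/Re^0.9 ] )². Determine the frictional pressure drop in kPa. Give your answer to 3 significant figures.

ṁ = 8370 kg/h = 8370/3600 = 2.325 kg/s.
A = πD²/4 = π(0.0383)²/4 = 0.001152 m²; mean velocity V = ṁ/(ρA) = 2.325/(801 · 0.001152) = 2.519 m/s.
Reynolds number Re = ρVD/μ = 801 · 2.519 · 0.0383 / 0.0023 = 3.361e+04.
Re > 4000 → turbulent. Relative roughness ε/D = 0.000163/0.0383 = 0.00426. Swamee-Jain: f = 0.25/(log₁₀[0.00426/3.7 + 5.74/3.361e+04^0.9])² = 0.25/(log₁₀[0.00115 + 0.000484])² = 0.25/(-2.787)² = 0.0322.
Total minor-loss coefficient ΣK = 2·0.5 + 1·0.23 = 1.23.
ΔP = [f·L/D + ΣK]·(ρV²/2) = [0.0322·1830/0.0383 + 1.23]·(801·2.519²/2) = [1538 + 1.23]·2542 = 3.914e+06 Pa.
ΔP = 3.914e+06 Pa = 3910 kPa.

ΔP ≈ 3910 kPa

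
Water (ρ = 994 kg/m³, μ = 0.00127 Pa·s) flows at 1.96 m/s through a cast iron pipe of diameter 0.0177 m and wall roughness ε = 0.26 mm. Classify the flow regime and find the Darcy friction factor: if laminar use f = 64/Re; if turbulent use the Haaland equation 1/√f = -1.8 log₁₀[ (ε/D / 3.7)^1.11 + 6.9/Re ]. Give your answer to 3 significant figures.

f ≈ 0.0451

Re = ρVD/μ = 994·1.96·0.0177/0.00127 = 2.715e+04.
Re > 4000 → turbulent. ε/D = 0.00026/0.0177 = 0.0147; Haaland: 1/√f = -1.8 log₁₀[0.00216 + 0.000254] = 4.711, so f = 0.04506.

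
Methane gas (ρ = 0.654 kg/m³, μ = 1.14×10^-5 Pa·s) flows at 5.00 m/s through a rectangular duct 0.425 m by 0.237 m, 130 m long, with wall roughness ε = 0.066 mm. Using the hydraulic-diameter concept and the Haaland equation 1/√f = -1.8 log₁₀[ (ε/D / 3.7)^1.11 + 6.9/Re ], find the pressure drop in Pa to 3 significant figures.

ΔP ≈ 67.2 Pa

Hydraulic diameter D_h = 4A/P = 4·(0.425·0.237)/(2·(0.425+0.237)) = 0.4029/1.324 = 0.3043 m.
Re = ρVD_h/μ = 0.654·5·0.3043/1.14e-05 = 8.729e+04.
ε/D_h = 6.6e-05/0.3043 = 0.000217; Haaland gives 1/√f = -1.8 log₁₀[2.01e-05+7.9e-05] = 7.207, so f = 0.01925.
ΔP = f(L/D_h)(ρV²/2) = 0.01925·130/0.3043·8.175 = 67.24 Pa.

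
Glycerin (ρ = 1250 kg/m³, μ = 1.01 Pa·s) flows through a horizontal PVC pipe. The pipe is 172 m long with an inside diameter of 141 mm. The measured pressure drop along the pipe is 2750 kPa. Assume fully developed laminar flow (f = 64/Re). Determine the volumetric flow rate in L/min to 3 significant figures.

Q ≈ 9210 L/min

For laminar flow, f = 64/Re with Re = ρVD/μ, so Darcy-Weisbach reduces to ΔP = 32μLV/D². Solving for V: V = ΔP·D²/(32μL) = 2.75e+06·(0.141)²/(32·1.01·172) = 9.835 m/s.
Check: Re = ρVD/μ = 1250·9.835·0.141/1.01 = 1716 < 2300, so the laminar assumption holds.
Q = V·A = 9.835·(π/4·0.141²) = 0.1536 m³/s = 9210 L/min.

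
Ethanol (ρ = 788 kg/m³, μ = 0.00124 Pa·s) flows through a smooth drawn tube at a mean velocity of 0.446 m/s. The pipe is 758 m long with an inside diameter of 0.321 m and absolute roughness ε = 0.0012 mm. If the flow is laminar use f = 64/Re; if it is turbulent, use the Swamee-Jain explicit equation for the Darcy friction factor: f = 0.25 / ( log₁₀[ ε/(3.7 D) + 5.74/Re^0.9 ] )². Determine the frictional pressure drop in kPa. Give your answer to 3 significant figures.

Reynolds number Re = ρVD/μ = 788 · 0.446 · 0.321 / 0.00124 = 9.098e+04.
Re > 4000 → turbulent. Relative roughness ε/D = 1.2e-06/0.321 = 3.74e-06. Swamee-Jain: f = 0.25/(log₁₀[3.74e-06/3.7 + 5.74/9.098e+04^0.9])² = 0.25/(log₁₀[1.01e-06 + 0.000198])² = 0.25/(-3.702)² = 0.01824.
Darcy-Weisbach: ΔP = f(L/D)(ρV²/2) = 0.01824·(758/0.321)·(788·0.446²/2) = 0.01824·2361·78.37 = 3376 Pa.
ΔP = 3376 Pa = 3.38 kPa.

ΔP ≈ 3.38 kPa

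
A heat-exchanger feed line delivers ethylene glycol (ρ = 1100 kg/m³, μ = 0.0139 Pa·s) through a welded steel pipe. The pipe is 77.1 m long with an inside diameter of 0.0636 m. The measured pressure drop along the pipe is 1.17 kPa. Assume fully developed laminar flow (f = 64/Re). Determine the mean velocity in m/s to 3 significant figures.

V ≈ 0.138 m/s

For laminar flow, f = 64/Re with Re = ρVD/μ, so Darcy-Weisbach reduces to ΔP = 32μLV/D². Solving for V: V = ΔP·D²/(32μL) = 1170·(0.0636)²/(32·0.0139·77.1) = 0.138 m/s.
Check: Re = ρVD/μ = 1100·0.138·0.0636/0.0139 = 694.6 < 2300, so the laminar assumption holds.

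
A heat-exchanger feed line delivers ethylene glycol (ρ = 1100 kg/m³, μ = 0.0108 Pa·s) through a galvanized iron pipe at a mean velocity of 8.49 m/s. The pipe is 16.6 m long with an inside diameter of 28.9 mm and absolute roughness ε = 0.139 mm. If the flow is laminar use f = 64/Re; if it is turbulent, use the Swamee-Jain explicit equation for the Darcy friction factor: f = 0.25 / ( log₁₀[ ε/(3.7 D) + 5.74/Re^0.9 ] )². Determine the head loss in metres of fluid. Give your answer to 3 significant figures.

Reynolds number Re = ρVD/μ = 1100 · 8.49 · 0.0289 / 0.0108 = 2.499e+04.
Re > 4000 → turbulent. Relative roughness ε/D = 0.000139/0.0289 = 0.00481. Swamee-Jain: f = 0.25/(log₁₀[0.00481/3.7 + 5.74/2.499e+04^0.9])² = 0.25/(log₁₀[0.0013 + 0.000632])² = 0.25/(-2.714)² = 0.03394.
Darcy-Weisbach: ΔP = f(L/D)(ρV²/2) = 0.03394·(16.6/0.0289)·(1100·8.49²/2) = 0.03394·574.4·3.964e+04 = 7.729e+05 Pa.
Head loss h_f = ΔP/(ρg) = 7.729e+05/(1100·9.81) = 71.6 m.

h_f ≈ 71.6 m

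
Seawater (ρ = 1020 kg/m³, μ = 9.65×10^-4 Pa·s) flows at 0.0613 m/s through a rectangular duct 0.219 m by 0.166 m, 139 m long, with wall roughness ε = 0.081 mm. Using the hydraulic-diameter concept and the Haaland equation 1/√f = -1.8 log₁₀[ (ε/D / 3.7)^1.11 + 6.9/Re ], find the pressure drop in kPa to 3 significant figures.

Hydraulic diameter D_h = 4A/P = 4·(0.219·0.166)/(2·(0.219+0.166)) = 0.1454/0.77 = 0.1889 m.
Re = ρVD_h/μ = 1020·0.0613·0.1889/0.000965 = 1.224e+04.
ε/D_h = 8.1e-05/0.1889 = 0.000429; Haaland gives 1/√f = -1.8 log₁₀[4.28e-05+0.000564] = 5.791, so f = 0.02982.
ΔP = f(L/D_h)(ρV²/2) = 0.02982·139/0.1889·1.916 = 42.07 Pa.
ΔP = 0.0421 kPa.

ΔP ≈ 0.0421 kPa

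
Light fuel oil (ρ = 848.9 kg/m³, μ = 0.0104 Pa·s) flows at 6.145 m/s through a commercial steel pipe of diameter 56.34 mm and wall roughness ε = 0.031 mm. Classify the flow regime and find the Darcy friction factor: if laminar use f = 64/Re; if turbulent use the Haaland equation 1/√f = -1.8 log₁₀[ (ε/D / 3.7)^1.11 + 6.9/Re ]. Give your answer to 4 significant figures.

Re = ρVD/μ = 848.9·6.145·0.05634/0.0104 = 2.826e+04.
Re > 4000 → turbulent. ε/D = 3.1e-05/0.05634 = 0.00055; Haaland: 1/√f = -1.8 log₁₀[5.64e-05 + 0.000244] = 6.34, so f = 0.02488.

f ≈ 0.02488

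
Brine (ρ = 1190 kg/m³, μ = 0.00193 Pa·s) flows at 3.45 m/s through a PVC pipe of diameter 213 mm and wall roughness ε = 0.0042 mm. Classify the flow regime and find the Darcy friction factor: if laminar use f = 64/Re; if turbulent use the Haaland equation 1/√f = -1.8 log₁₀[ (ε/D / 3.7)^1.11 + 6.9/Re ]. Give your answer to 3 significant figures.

Re = ρVD/μ = 1190·3.45·0.213/0.00193 = 4.531e+05.
Re > 4000 → turbulent. ε/D = 4.2e-06/0.213 = 1.97e-05; Haaland: 1/√f = -1.8 log₁₀[1.4e-06 + 1.52e-05] = 8.602, so f = 0.01351.

f ≈ 0.0135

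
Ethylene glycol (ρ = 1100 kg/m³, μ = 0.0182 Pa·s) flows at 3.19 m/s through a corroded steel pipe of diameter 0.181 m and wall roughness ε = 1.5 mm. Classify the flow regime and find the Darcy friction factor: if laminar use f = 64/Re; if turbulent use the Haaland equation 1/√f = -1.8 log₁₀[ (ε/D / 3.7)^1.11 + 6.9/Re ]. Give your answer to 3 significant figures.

f ≈ 0.0374

Re = ρVD/μ = 1100·3.19·0.181/0.0182 = 3.49e+04.
Re > 4000 → turbulent. ε/D = 0.0015/0.181 = 0.00829; Haaland: 1/√f = -1.8 log₁₀[0.00114 + 0.000198] = 5.17, so f = 0.03742.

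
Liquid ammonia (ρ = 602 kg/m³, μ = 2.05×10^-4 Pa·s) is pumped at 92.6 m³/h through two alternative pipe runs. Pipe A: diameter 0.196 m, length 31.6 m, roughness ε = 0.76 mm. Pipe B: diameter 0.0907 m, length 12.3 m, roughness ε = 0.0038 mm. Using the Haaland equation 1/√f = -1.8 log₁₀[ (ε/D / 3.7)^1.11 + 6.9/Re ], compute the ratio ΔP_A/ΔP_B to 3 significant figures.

ΔP_A/ΔP_B ≈ 0.126

Pipe A: V = Q/A = 0.02572/0.03017 = 0.8525 m/s; Re = 4.907e+05; ε/D = 0.00388; Haaland → f = 0.02842; ΔP_A = f(L/D)(ρV²/2) = 1003 Pa.
Pipe B: V = Q/A = 0.02572/0.006461 = 3.981 m/s; Re = 1.06e+06; ε/D = 4.19e-05; Haaland → f = 0.01229; ΔP_B = f(L/D)(ρV²/2) = 7951 Pa.
ΔP_A/ΔP_B = 1003/7951 = 0.126.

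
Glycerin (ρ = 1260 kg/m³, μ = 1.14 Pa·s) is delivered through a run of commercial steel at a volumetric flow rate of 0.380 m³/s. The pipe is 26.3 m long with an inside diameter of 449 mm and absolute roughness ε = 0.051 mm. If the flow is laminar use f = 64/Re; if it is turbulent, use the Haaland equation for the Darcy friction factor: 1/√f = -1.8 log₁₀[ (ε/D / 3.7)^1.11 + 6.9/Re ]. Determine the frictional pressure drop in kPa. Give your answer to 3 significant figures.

ΔP ≈ 11.4 kPa

Cross-sectional area A = πD²/4 = π(0.449)²/4 = 0.1583 m²; mean velocity V = Q/A = 0.38/0.1583 = 2.4 m/s.
Reynolds number Re = ρVD/μ = 1260 · 2.4 · 0.449 / 1.14 = 1191.
Re < 2300 → laminar flow, so f = 64/Re = 64/1191 = 0.05374 (the turbulent correlation is not needed).
Darcy-Weisbach: ΔP = f(L/D)(ρV²/2) = 0.05374·(26.3/0.449)·(1260·2.4²/2) = 0.05374·58.57·3629 = 1.142e+04 Pa.
ΔP = 1.142e+04 Pa = 11.4 kPa.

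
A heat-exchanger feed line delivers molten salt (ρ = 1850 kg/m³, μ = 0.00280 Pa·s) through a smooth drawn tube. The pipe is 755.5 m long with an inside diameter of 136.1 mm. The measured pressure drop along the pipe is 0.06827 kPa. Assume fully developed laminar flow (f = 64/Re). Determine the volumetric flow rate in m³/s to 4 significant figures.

Q ≈ 2.718×10^-4 m³/s

For laminar flow, f = 64/Re with Re = ρVD/μ, so Darcy-Weisbach reduces to ΔP = 32μLV/D². Solving for V: V = ΔP·D²/(32μL) = 68.27·(0.1361)²/(32·0.0028·755.5) = 0.01868 m/s.
Check: Re = ρVD/μ = 1850·0.01868·0.1361/0.0028 = 1680 < 2300, so the laminar assumption holds.
Q = V·A = 0.01868·(π/4·0.1361²) = 0.0002718 m³/s = 2.718×10^-4 m³/s.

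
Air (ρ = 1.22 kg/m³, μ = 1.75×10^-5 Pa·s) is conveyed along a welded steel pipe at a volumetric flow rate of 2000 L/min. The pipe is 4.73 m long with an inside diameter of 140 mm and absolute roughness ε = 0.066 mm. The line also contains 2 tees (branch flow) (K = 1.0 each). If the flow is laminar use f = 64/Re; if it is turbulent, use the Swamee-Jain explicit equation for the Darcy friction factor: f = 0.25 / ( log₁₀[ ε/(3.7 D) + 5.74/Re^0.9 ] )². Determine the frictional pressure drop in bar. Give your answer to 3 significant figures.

Q = 2000 L/min = 2000/60000 = 0.03333 m³/s.
Cross-sectional area A = πD²/4 = π(0.14)²/4 = 0.01539 m²; mean velocity V = Q/A = 0.03333/0.01539 = 2.165 m/s.
Reynolds number Re = ρVD/μ = 1.22 · 2.165 · 0.14 / 1.75e-05 = 2.113e+04.
Re > 4000 → turbulent. Relative roughness ε/D = 6.6e-05/0.14 = 0.000471. Swamee-Jain: f = 0.25/(log₁₀[0.000471/3.7 + 5.74/2.113e+04^0.9])² = 0.25/(log₁₀[0.000127 + 0.000735])² = 0.25/(-3.064)² = 0.02663.
Total minor-loss coefficient ΣK = 2·1 = 2.
ΔP = [f·L/D + ΣK]·(ρV²/2) = [0.02663·4.73/0.14 + 2]·(1.22·2.165²/2) = [0.8996 + 2]·2.86 = 8.293 Pa.
ΔP = 8.293 Pa = 8.29×10^-5 bar.

ΔP ≈ 8.29×10^-5 bar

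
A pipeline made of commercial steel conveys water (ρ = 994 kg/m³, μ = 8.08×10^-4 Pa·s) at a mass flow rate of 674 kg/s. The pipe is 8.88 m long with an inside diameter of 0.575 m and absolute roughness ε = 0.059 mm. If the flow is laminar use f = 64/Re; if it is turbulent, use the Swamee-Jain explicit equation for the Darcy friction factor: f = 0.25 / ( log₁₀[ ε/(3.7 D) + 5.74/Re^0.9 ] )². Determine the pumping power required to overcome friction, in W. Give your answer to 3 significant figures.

P ≈ 461 W

A = πD²/4 = π(0.575)²/4 = 0.2597 m²; mean velocity V = ṁ/(ρA) = 674/(994 · 0.2597) = 2.611 m/s.
Reynolds number Re = ρVD/μ = 994 · 2.611 · 0.575 / 0.000808 = 1.847e+06.
Re > 4000 → turbulent. Relative roughness ε/D = 5.9e-05/0.575 = 0.000103. Swamee-Jain: f = 0.25/(log₁₀[0.000103/3.7 + 5.74/1.847e+06^0.9])² = 0.25/(log₁₀[2.77e-05 + 1.32e-05])² = 0.25/(-4.388)² = 0.01298.
Darcy-Weisbach: ΔP = f(L/D)(ρV²/2) = 0.01298·(8.88/0.575)·(994·2.611²/2) = 0.01298·15.44·3389 = 679.4 Pa.
Q = ṁ/ρ = 674/994 = 0.6781 m³/s.
Pumping power P = QΔP = 0.6781·679.4 = 460.7 W = 461 W.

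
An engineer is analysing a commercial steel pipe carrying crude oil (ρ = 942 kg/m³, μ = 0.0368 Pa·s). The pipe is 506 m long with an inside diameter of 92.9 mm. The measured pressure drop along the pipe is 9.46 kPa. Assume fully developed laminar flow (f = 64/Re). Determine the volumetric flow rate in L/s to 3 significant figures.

Q ≈ 0.929 L/s

For laminar flow, f = 64/Re with Re = ρVD/μ, so Darcy-Weisbach reduces to ΔP = 32μLV/D². Solving for V: V = ΔP·D²/(32μL) = 9460·(0.0929)²/(32·0.0368·506) = 0.137 m/s.
Check: Re = ρVD/μ = 942·0.137·0.0929/0.0368 = 325.8 < 2300, so the laminar assumption holds.
Q = V·A = 0.137·(π/4·0.0929²) = 0.0009287 m³/s = 0.929 L/s.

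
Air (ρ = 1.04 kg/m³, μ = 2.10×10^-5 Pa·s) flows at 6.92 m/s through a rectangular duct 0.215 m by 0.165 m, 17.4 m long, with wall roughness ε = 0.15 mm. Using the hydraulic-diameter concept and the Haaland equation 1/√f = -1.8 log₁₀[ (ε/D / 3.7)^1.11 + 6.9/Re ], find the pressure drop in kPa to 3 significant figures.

Hydraulic diameter D_h = 4A/P = 4·(0.215·0.165)/(2·(0.215+0.165)) = 0.1419/0.76 = 0.1867 m.
Re = ρVD_h/μ = 1.04·6.92·0.1867/2.1e-05 = 6.399e+04.
ε/D_h = 0.00015/0.1867 = 0.000803; Haaland gives 1/√f = -1.8 log₁₀[8.59e-05+0.000108] = 6.683, so f = 0.02239.
ΔP = f(L/D_h)(ρV²/2) = 0.02239·17.4/0.1867·24.9 = 51.95 Pa.
ΔP = 0.0520 kPa.

ΔP ≈ 0.0520 kPa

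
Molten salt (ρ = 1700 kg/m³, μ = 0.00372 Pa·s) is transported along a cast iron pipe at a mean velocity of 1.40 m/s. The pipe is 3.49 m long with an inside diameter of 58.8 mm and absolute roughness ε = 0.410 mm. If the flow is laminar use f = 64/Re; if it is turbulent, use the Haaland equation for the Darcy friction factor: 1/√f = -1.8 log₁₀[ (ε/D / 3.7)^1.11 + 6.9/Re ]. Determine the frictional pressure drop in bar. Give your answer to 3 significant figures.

Reynolds number Re = ρVD/μ = 1700 · 1.4 · 0.0588 / 0.00372 = 3.762e+04.
Re > 4000 → turbulent. Relative roughness ε/D = 0.00041/0.0588 = 0.00697. Haaland: 1/√f = -1.8 log₁₀[(0.00697/3.7)^1.11 + 6.9/3.762e+04] = -1.8 log₁₀[0.000945 + 0.000183] = 5.305, so f = 0.03553.
Darcy-Weisbach: ΔP = f(L/D)(ρV²/2) = 0.03553·(3.49/0.0588)·(1700·1.4²/2) = 0.03553·59.35·1666 = 3513 Pa.
ΔP = 3513 Pa = 0.0351 bar.

ΔP ≈ 0.0351 bar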